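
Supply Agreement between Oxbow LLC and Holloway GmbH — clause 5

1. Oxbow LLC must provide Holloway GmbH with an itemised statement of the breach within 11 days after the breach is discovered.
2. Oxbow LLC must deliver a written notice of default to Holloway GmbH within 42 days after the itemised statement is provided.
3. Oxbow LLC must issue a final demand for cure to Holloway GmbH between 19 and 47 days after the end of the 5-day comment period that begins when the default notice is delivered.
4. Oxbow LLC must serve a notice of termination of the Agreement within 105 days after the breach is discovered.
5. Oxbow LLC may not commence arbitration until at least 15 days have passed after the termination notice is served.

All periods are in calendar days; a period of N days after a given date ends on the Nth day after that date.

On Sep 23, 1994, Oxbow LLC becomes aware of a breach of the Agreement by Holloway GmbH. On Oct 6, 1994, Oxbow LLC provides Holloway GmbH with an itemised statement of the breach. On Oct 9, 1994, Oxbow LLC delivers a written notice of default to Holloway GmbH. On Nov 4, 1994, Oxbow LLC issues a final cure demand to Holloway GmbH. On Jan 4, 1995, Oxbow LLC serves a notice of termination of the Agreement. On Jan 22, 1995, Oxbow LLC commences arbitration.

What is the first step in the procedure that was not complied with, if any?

Step 1: 11 days after Sep 23, 1994 (when the breach is discovered) is Oct 4, 1994; Oct 6, 1994 misses that deadline by 2 days.
The procedure was therefore not followed at step 1.

Step 1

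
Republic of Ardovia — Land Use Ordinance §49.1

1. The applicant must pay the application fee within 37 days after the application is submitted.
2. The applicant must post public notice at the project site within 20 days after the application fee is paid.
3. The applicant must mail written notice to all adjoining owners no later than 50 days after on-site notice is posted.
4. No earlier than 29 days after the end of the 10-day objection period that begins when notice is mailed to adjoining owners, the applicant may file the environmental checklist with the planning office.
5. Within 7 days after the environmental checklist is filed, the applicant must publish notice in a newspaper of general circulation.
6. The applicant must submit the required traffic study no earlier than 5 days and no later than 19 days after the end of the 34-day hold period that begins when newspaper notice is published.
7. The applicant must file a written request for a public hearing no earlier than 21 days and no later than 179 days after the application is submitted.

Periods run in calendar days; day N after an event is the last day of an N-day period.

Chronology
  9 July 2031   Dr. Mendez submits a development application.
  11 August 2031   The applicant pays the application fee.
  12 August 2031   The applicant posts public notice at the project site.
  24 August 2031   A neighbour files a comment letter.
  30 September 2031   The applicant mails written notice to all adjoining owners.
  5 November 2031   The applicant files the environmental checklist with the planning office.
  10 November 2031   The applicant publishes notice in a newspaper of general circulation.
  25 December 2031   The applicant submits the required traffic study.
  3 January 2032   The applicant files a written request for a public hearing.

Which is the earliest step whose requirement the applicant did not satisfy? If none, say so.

(1) due by 9 July 2031 + 37 days = 15 August 2031; completed 11 August 2031, before the deadline.
(2) due by 11 August 2031 + 20 days = 31 August 2031; 12 August 2031 is within that limit.
(3) due by 12 August 2031 + 50 days = 1 October 2031; 30 September 2031 is within that limit.
(4) permitted from 10 October 2031 + 29 days = 8 November 2031 onward; acted on 5 November 2031, 3 days prematurely.
The procedure was therefore not followed at step 4.

Step 4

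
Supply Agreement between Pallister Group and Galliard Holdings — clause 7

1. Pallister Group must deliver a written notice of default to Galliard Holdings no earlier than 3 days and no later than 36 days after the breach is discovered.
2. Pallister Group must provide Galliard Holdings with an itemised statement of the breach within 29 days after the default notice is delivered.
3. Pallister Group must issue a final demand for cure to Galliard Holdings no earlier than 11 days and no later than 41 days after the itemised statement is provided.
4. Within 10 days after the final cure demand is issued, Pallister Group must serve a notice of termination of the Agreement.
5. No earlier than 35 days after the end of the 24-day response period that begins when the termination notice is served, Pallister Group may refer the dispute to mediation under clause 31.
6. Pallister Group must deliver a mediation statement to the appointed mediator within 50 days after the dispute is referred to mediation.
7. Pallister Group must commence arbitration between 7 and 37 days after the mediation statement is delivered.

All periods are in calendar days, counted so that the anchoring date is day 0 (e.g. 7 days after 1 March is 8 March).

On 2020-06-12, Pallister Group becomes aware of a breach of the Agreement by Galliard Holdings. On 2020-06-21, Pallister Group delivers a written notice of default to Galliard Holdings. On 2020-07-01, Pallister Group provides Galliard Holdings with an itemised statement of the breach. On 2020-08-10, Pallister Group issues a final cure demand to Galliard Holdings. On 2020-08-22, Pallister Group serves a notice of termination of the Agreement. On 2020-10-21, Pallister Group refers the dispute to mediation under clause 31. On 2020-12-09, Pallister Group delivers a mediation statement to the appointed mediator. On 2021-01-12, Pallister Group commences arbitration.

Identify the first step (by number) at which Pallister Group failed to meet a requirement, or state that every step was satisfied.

Step 1 — 3 and 36 days from 2020-06-12 (when the breach is discovered) are 2020-06-15 and 2020-07-18 respectively; done 2020-06-21 — within the window.
Step 2 — counting 29 days from 2020-06-21 (when the default notice is delivered) gives a deadline of 2020-07-20; done 2020-07-01 — timely.
Step 3 — 11 and 41 days from 2020-07-01 (when the itemised statement is provided) are 2020-07-12 and 2020-08-11 respectively; done 2020-08-10 — within the window.
Step 4 — counting 10 days from 2020-08-10 (when the final cure demand is issued) gives a deadline of 2020-08-20; 2020-08-22 misses that deadline by 2 days.

Step 4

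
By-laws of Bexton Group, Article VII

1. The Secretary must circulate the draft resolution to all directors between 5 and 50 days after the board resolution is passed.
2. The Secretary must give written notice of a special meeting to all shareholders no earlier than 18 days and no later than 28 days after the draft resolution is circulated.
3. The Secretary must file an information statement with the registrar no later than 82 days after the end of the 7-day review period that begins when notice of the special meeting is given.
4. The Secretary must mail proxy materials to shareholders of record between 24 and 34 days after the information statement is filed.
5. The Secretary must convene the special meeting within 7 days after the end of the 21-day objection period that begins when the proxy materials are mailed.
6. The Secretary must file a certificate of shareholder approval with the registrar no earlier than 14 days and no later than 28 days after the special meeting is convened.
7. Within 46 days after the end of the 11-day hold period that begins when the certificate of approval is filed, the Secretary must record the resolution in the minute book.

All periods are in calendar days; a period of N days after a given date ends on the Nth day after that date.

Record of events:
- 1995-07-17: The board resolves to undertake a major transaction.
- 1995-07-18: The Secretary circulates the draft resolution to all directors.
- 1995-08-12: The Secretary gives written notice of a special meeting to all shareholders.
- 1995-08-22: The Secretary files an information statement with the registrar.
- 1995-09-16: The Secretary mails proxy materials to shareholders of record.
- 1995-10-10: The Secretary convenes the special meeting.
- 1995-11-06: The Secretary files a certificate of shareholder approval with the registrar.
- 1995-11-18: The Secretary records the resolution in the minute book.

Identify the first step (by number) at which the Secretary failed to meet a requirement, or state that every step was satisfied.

Step 1

Step 1: the window is 5–50 days after 1995-07-17 (when the board resolution is passed), so 1995-07-22 through 1995-09-05; 1995-07-18 is 4 days too early.
Later steps need not be reached.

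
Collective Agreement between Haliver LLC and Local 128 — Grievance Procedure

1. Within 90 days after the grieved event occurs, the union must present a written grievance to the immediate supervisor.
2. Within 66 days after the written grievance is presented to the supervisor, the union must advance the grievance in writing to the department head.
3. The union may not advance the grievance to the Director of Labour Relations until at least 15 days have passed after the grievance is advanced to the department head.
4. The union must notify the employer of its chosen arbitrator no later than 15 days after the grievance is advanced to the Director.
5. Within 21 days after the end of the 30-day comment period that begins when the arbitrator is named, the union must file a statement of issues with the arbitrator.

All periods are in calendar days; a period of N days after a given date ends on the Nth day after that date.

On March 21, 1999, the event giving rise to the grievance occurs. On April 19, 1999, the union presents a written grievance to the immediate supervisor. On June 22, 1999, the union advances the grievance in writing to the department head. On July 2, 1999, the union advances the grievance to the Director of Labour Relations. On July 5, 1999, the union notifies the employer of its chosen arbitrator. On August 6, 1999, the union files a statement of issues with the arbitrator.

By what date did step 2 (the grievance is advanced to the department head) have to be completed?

June 24, 1999

Step 2 runs from April 19, 1999, when the written grievance is presented to the supervisor. 66 days after April 19, 1999 is June 24, 1999.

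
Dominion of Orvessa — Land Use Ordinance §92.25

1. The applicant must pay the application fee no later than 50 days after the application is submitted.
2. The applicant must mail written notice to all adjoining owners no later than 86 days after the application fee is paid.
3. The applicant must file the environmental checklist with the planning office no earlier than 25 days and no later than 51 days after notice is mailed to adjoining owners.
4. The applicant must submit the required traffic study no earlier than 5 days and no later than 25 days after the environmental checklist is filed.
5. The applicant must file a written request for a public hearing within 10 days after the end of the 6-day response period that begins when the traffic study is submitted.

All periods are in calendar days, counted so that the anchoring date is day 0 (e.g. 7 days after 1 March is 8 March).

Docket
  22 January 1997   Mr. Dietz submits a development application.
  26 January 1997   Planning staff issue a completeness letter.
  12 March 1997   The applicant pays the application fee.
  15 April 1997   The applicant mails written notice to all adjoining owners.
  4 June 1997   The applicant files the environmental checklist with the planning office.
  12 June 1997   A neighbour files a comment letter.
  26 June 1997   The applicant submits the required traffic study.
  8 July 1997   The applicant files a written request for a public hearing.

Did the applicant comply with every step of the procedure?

Step 1: 50 days after 22 January 1997 (when the application is submitted) is 13 March 1997; 12 March 1997 is within that limit.
Step 2: 86 days after 12 March 1997 (when the application fee is paid) is 6 June 1997; 15 April 1997 is within that limit.
Step 3: the window is 25–51 days after 15 April 1997 (when notice is mailed to adjoining owners), so 10 May 1997 through 5 June 1997; 4 June 1997 falls inside that range.
Step 4: the window is 5–25 days after 4 June 1997 (when the environmental checklist is filed), so 9 June 1997 through 29 June 1997; done 26 June 1997, which is between those dates.
Step 5: 10 days after 2 July 1997 (end of the 6-day response period, which began when the traffic study is submitted on 26 June 1997) is 12 July 1997; 8 July 1997 is within that limit.

Yes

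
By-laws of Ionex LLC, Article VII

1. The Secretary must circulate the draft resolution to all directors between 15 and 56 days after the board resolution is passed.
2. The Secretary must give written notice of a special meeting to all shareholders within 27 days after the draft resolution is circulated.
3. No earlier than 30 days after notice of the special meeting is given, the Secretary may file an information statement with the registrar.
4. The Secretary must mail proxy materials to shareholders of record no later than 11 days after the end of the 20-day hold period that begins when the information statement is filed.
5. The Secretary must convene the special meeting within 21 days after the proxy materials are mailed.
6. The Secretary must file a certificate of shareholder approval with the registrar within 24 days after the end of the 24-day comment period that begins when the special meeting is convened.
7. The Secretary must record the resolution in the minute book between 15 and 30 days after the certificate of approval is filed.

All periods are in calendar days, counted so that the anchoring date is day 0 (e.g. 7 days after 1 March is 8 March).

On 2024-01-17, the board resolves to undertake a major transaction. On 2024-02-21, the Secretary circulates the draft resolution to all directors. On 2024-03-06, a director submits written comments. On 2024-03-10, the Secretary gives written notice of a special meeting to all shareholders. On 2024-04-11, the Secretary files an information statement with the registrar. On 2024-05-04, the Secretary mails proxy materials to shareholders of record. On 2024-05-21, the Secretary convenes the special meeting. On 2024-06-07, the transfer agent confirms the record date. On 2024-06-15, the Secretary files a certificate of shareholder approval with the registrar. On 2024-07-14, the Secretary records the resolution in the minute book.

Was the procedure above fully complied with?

Step 1: the window is 15–56 days after 2024-01-17 (when the board resolution is passed), so 2024-02-01 through 2024-03-13; done 2024-02-21 — within the window.
Step 2: 27 days after 2024-02-21 (when the draft resolution is circulated) is 2024-03-19; completed 2024-03-10, before the deadline.
Step 3: the earliest permitted date is 30 days after 2024-03-10 (when notice of the special meeting is given), i.e. 2024-04-09; 2024-04-11 is on or after that date.
Step 4: 11 days after 2024-05-01 (end of the 20-day hold period, which began when the information statement is filed on 2024-04-11) is 2024-05-12; done 2024-05-04 — timely.
Step 5: 21 days after 2024-05-04 (when the proxy materials are mailed) is 2024-05-25; done 2024-05-21 — timely.
Step 6: 24 days after 2024-06-14 (end of the 24-day comment period, which began when the special meeting is convened on 2024-05-21) is 2024-07-08; completed 2024-06-15, before the deadline.
Step 7: the window is 15–30 days after 2024-06-15 (when the certificate of approval is filed), so 2024-06-30 through 2024-07-15; done 2024-07-14 — within the window.

Yes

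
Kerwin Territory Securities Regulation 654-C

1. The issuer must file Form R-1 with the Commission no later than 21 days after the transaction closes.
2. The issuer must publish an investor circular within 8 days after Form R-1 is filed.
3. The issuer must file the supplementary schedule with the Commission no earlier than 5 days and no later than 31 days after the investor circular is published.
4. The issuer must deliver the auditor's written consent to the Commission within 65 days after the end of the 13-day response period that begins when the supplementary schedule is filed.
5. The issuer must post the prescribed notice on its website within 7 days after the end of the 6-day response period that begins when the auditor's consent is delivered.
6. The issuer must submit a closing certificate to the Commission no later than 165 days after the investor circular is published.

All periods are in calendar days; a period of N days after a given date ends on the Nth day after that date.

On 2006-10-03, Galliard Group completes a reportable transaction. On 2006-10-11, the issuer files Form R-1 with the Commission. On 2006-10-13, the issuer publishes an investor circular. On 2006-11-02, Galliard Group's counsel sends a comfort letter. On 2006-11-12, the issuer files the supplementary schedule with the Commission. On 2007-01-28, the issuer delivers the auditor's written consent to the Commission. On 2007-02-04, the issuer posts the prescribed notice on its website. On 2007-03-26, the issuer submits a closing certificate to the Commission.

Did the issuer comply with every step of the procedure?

Yes

Step 1 — counting 21 days from 2006-10-03 (when the transaction closes) gives a deadline of 2006-10-24; completed 2006-10-11, before the deadline.
Step 2 — counting 8 days from 2006-10-11 (when Form R-1 is filed) gives a deadline of 2006-10-19; 2006-10-13 is within that limit.
Step 3 — 5 and 31 days from 2006-10-13 (when the investor circular is published) are 2006-10-18 and 2006-11-13 respectively; 2006-11-12 falls inside that range.
Step 4 — counting 65 days from 2006-11-25 (end of the 13-day response period, which began when the supplementary schedule is filed on 2006-11-12) gives a deadline of 2007-01-29; completed 2007-01-28, before the deadline.
Step 5 — counting 7 days from 2007-02-03 (end of the 6-day response period, which began when the auditor's consent is delivered on 2007-01-28) gives a deadline of 2007-02-10; 2007-02-04 is within that limit.
Step 6 — counting 165 days from 2006-10-13 (when the investor circular is published) gives a deadline of 2007-03-27; done 2007-03-26 — timely.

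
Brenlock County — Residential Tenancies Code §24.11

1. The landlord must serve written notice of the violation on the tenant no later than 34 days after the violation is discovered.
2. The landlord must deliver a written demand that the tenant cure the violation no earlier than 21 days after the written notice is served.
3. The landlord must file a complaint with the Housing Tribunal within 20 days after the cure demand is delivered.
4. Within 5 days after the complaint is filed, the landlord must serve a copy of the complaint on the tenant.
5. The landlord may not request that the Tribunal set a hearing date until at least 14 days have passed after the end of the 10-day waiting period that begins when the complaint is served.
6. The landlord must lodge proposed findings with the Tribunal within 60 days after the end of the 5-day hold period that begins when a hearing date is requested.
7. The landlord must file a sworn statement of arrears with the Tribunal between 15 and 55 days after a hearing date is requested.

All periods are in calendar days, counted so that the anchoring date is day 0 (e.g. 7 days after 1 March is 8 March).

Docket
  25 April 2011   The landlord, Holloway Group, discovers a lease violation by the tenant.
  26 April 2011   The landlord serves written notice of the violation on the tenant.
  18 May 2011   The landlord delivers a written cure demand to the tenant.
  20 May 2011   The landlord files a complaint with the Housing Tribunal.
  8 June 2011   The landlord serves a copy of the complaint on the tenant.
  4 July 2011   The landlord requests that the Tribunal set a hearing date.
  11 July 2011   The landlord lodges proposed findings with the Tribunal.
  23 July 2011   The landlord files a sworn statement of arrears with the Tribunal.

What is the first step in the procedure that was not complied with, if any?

(1) due by 25 April 2011 + 34 days = 29 May 2011; completed 26 April 2011, before the deadline.
(2) permitted from 26 April 2011 + 21 days = 17 May 2011 onward; done 18 May 2011 — permitted.
(3) due by 18 May 2011 + 20 days = 7 June 2011; done 20 May 2011 — timely.
(4) due by 20 May 2011 + 5 days = 25 May 2011; 8 June 2011 misses that deadline by 14 days.

Step 4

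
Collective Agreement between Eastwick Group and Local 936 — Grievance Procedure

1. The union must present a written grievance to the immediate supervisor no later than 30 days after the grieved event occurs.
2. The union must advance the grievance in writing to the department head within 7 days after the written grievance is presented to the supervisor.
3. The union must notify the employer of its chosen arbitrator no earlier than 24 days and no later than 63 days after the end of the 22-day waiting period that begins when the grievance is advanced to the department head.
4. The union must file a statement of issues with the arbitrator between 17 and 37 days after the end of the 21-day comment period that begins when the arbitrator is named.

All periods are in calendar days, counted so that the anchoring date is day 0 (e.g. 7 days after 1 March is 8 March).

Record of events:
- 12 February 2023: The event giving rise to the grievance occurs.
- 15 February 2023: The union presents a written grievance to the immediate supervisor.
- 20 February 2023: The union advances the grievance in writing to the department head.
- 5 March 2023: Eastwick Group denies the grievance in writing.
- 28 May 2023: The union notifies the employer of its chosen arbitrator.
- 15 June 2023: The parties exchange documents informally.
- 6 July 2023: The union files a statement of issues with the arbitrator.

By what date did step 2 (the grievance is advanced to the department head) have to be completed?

22 February 2023

Step 2 runs from 15 February 2023, when the written grievance is presented to the supervisor. 7 days after 15 February 2023 is 22 February 2023.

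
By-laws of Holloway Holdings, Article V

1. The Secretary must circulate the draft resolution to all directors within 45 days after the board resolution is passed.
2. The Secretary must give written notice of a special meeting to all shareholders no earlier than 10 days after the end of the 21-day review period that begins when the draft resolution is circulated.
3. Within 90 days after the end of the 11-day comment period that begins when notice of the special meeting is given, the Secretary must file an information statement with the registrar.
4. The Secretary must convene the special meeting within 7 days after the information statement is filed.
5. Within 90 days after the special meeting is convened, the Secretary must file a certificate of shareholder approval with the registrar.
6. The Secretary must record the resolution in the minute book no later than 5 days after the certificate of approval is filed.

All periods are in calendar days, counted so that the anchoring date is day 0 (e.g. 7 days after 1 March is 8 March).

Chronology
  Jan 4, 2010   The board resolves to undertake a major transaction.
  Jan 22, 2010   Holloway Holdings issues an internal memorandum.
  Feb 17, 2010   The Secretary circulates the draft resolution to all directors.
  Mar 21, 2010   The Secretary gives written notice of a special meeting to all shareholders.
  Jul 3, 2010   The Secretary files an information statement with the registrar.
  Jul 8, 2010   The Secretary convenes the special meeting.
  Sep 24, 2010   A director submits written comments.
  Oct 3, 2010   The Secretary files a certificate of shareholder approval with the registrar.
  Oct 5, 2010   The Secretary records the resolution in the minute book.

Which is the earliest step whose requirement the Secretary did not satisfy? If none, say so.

Step 3

Step 1: 45 days after Jan 4, 2010 (when the board resolution is passed) is Feb 18, 2010; completed Feb 17, 2010, before the deadline.
Step 2: the earliest permitted date is 10 days after Mar 10, 2010 (end of the 21-day review period, which began when the draft resolution is circulated on Feb 17, 2010), i.e. Mar 20, 2010; done Mar 21, 2010, after the minimum wait.
Step 3: 90 days after Apr 1, 2010 (end of the 11-day comment period, which began when notice of the special meeting is given on Mar 21, 2010) is Jun 30, 2010; Jul 3, 2010 misses that deadline by 3 days.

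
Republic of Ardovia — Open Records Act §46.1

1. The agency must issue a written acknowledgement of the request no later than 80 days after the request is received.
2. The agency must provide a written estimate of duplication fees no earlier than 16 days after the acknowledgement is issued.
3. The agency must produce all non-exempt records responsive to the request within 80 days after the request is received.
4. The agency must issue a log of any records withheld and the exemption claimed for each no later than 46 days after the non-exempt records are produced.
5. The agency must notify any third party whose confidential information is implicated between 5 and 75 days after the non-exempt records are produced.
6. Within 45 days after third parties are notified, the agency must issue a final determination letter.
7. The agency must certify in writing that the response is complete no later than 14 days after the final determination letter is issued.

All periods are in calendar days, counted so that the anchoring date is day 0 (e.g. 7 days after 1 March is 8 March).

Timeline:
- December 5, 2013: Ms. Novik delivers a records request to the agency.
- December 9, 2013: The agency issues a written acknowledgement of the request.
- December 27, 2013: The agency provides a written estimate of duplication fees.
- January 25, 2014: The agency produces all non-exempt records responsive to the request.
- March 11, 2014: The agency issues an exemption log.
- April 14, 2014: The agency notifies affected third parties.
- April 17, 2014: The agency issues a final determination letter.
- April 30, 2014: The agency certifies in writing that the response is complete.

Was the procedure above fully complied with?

(1) due by December 5, 2013 + 80 days = February 23, 2014; done December 9, 2013 — timely.
(2) permitted from December 9, 2013 + 16 days = December 25, 2013 onward; done December 27, 2013 — permitted.
(3) due by December 5, 2013 + 80 days = February 23, 2014; completed January 25, 2014, before the deadline.
(4) due by January 25, 2014 + 46 days = March 12, 2014; completed March 11, 2014, before the deadline.
(5) the permitted window runs from January 25, 2014 + 5 = January 30, 2014 to January 25, 2014 + 75 = April 10, 2014; April 14, 2014 is 4 days past the end of the window.
The procedure was therefore not followed at step 5.

No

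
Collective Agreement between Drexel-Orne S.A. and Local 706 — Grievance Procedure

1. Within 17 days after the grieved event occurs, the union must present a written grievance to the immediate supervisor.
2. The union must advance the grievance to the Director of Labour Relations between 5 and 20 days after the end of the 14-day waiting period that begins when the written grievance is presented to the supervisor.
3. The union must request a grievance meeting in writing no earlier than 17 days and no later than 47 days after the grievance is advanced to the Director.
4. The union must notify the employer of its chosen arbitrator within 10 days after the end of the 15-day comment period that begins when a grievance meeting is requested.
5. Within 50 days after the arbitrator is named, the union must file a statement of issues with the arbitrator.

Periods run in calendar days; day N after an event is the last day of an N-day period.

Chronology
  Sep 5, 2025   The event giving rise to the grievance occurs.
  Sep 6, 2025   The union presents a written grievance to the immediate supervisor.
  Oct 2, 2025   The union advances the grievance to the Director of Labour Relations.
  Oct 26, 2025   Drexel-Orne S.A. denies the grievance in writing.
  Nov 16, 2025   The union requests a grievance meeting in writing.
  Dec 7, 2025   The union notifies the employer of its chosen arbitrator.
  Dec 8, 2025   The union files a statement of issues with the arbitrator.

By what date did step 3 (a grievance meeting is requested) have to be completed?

Step 3 runs from Oct 2, 2025, when the grievance is advanced to the Director. The window is 17–47 days after Oct 2, 2025; it closes on Nov 18, 2025.

Nov 18, 2025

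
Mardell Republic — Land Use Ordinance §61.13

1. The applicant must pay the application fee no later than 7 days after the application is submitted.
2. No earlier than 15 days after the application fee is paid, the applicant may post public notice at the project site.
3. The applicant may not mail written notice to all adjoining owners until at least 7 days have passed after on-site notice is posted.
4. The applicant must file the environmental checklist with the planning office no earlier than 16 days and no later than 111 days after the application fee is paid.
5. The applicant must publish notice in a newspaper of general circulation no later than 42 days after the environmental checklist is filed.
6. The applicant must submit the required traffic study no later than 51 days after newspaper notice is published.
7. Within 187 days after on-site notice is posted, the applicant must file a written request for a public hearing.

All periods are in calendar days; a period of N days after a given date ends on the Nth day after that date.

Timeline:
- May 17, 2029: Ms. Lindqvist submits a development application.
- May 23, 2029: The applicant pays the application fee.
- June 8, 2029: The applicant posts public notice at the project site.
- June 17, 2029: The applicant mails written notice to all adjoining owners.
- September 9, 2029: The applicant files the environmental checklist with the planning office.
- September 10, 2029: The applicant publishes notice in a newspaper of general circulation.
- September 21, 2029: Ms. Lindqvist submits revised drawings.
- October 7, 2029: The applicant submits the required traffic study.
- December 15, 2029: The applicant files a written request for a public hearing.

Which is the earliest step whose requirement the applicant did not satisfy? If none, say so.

Step 7

Step 1: 7 days after May 17, 2029 (when the application is submitted) is May 24, 2029; completed May 23, 2029, before the deadline.
Step 2: the earliest permitted date is 15 days after May 23, 2029 (when the application fee is paid), i.e. June 7, 2029; June 8, 2029 is on or after that date.
Step 3: the earliest permitted date is 7 days after June 8, 2029 (when on-site notice is posted), i.e. June 15, 2029; done June 17, 2029 — permitted.
Step 4: the window is 16–111 days after May 23, 2029 (when the application fee is paid), so June 8, 2029 through September 11, 2029; done September 9, 2029, which is between those dates.
Step 5: 42 days after September 9, 2029 (when the environmental checklist is filed) is October 21, 2029; done September 10, 2029 — timely.
Step 6: 51 days after September 10, 2029 (when newspaper notice is published) is October 31, 2029; completed October 7, 2029, before the deadline.
Step 7: 187 days after June 8, 2029 (when on-site notice is posted) is December 12, 2029; not done until December 15, 2029, 3 days after the deadline.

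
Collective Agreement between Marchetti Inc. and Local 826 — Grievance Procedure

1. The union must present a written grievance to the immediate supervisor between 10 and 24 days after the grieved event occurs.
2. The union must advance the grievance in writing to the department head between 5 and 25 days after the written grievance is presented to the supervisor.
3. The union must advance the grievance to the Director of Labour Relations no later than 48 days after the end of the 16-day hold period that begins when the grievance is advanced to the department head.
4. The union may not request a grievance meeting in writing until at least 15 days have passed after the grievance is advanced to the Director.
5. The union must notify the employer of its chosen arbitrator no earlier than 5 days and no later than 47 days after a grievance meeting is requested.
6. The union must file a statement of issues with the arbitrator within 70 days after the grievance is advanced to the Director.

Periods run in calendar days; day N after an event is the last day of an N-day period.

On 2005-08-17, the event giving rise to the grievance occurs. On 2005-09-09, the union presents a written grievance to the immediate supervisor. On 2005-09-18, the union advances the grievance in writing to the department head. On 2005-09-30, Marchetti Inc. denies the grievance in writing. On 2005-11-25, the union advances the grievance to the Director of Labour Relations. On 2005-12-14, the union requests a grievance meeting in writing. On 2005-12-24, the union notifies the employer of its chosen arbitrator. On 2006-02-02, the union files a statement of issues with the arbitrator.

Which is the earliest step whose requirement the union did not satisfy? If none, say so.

Step 3

Step 1 — 10 and 24 days from 2005-08-17 (when the grieved event occurs) are 2005-08-27 and 2005-09-10 respectively; done 2005-09-09 — within the window.
Step 2 — 5 and 25 days from 2005-09-09 (when the written grievance is presented to the supervisor) are 2005-09-14 and 2005-10-04 respectively; done 2005-09-18 — within the window.
Step 3 — counting 48 days from 2005-10-04 (end of the 16-day hold period, which began when the grievance is advanced to the department head on 2005-09-18) gives a deadline of 2005-11-21; not done until 2005-11-25, 4 days after the deadline.
Later steps need not be reached.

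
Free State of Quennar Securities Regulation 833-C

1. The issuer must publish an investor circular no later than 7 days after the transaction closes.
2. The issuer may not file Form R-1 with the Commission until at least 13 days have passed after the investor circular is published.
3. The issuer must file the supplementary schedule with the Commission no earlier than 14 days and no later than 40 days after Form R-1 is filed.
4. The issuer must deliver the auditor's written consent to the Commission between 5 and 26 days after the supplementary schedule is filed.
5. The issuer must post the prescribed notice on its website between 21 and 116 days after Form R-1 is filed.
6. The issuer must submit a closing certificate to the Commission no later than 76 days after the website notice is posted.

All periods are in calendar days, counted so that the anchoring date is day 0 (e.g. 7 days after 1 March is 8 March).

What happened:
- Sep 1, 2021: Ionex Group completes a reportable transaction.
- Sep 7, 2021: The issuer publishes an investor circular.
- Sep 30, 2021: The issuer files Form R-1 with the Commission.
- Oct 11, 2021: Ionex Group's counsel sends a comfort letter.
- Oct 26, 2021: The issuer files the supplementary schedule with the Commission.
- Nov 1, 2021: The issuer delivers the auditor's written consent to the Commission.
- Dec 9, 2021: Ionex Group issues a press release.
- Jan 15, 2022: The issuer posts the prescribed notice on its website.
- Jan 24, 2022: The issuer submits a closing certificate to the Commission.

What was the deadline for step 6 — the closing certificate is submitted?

Step 6 runs from Jan 15, 2022, when the website notice is posted. 76 days after Jan 15, 2022 is Apr 1, 2022.

Apr 1, 2022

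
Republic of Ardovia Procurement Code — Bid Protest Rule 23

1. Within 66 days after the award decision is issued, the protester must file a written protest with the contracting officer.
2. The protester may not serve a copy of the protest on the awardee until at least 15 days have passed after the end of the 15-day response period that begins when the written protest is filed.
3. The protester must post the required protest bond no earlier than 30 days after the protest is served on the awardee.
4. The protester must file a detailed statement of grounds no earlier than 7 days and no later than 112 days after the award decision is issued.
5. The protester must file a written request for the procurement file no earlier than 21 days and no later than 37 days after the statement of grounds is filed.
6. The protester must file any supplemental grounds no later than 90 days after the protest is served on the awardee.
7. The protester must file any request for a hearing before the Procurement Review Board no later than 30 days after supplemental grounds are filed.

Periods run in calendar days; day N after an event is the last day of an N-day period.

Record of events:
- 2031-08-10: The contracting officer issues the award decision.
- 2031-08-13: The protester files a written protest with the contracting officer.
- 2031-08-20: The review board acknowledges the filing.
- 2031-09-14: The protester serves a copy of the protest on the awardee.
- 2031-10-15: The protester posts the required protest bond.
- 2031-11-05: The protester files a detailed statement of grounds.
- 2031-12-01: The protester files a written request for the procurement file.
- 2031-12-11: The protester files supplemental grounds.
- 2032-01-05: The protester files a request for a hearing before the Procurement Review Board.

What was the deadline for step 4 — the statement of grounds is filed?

2031-11-30

Step 4 runs from 2031-08-10, when the award decision is issued. The window is 7–112 days after 2031-08-10; it closes on 2031-11-30.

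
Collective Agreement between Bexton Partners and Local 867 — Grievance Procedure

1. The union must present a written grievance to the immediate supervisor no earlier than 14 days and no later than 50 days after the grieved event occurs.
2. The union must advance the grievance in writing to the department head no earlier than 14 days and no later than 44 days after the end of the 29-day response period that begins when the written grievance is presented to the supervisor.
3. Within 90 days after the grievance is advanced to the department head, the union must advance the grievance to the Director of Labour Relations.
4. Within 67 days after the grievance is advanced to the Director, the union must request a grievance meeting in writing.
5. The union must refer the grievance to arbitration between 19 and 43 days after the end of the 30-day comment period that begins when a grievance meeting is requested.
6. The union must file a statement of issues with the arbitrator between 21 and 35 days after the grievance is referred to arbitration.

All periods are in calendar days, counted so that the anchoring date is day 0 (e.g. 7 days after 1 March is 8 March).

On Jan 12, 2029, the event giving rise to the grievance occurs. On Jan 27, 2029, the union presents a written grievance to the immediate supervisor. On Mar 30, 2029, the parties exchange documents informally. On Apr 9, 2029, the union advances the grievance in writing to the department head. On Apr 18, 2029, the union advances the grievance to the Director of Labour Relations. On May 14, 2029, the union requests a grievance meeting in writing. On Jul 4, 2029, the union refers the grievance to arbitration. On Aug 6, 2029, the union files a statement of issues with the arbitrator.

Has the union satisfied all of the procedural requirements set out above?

Yes

(1) the permitted window runs from Jan 12, 2029 + 14 = Jan 26, 2029 to Jan 12, 2029 + 50 = Mar 3, 2029; Jan 27, 2029 falls inside that range.
(2) the permitted window runs from Feb 25, 2029 + 14 = Mar 11, 2029 to Feb 25, 2029 + 44 = Apr 10, 2029; done Apr 9, 2029, which is between those dates.
(3) due by Apr 9, 2029 + 90 days = Jul 8, 2029; completed Apr 18, 2029, before the deadline.
(4) due by Apr 18, 2029 + 67 days = Jun 24, 2029; May 14, 2029 is within that limit.
(5) the permitted window runs from Jun 13, 2029 + 19 = Jul 2, 2029 to Jun 13, 2029 + 43 = Jul 26, 2029; done Jul 4, 2029, which is between those dates.
(6) the permitted window runs from Jul 4, 2029 + 21 = Jul 25, 2029 to Jul 4, 2029 + 35 = Aug 8, 2029; Aug 6, 2029 falls inside that range.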